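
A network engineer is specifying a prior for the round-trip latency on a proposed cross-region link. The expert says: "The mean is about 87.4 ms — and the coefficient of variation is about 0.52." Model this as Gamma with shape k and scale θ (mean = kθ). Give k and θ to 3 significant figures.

k ≈ 3.7, θ ≈ 23.6

For Gamma(k, scale θ): mean = kθ, variance = kθ², so CV = 1/√k.
CV = 0.52, hence k = 1/CV² = 3.7.
Then θ = mean/k = 87.4/3.7 = 23.6.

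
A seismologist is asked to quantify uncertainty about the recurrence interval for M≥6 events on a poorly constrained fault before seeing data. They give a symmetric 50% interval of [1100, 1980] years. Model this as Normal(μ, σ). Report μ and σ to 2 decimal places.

μ = 1540.00, σ = 652.34

A symmetric 50% interval runs μ ± z·σ with z = 0.6745.
Half-width = 440, so σ = 440/0.6745 = 652.34.
μ is the interval midpoint, 1540.00.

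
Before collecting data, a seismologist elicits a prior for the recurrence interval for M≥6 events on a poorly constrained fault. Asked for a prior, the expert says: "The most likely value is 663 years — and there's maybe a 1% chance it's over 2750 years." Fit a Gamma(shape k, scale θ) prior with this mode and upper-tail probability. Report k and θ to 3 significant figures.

Gamma(k,θ) with k>1 has mode (k−1)θ, so θ = 663/(k−1).
Need P(X < 2750) = 0.99 with θ tied to k this way. Start at k = 2, θ = 663: P(X<2750) ≈ 0.919.
Too low — raise k to concentrate. Iterating converges to k ≈ 3.04.
Then θ = 663/(3.04−1) ≈ 324.

k ≈ 3.04, θ ≈ 324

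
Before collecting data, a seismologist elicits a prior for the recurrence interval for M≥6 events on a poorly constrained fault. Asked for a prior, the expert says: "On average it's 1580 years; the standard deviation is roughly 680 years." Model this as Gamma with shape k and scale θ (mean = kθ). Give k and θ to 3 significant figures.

k ≈ 5.4, θ ≈ 293

For Gamma(k, scale θ): mean = kθ, variance = kθ², so CV = 1/√k.
CV = SD/mean = 680/1580 = 0.4304, hence k = 1/CV² = 5.4.
Then θ = mean/k = 1580/5.4 = 293.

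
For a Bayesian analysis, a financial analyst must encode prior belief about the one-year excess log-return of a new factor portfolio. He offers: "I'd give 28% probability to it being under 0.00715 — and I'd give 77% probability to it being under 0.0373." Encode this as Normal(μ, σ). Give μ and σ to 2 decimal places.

The p-quantile of Normal(μ,σ) is μ + z_p·σ, with z_{0.28} = -0.5828 and z_{0.77} = 0.7388.
Eliminate σ: μ = (z₂·x₁ − z₁·x₂)/(z₂ − z₁) = (0.7388·0.00715 − (-0.5828)·0.0373)/1.322 = 0.02.
Then σ = (x₂ − x₁)/(z₂ − z₁) = (0.0373 − 0.00715)/1.322 = 0.02.

μ = 0.02, σ = 0.02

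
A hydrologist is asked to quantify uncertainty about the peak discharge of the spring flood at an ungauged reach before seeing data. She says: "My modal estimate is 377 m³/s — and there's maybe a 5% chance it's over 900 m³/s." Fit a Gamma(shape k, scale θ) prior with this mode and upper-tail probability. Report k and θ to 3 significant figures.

k ≈ 4.61, θ ≈ 105

Gamma(k,θ) with k>1 has mode (k−1)θ, so θ = 377/(k−1).
Need P(X < 900) = 0.95 with θ tied to k this way. Start at k = 2, θ = 377: P(X<900) ≈ 0.689.
Too low — raise k to concentrate. Iterating converges to k ≈ 4.61.
Then θ = 377/(4.61−1) ≈ 105.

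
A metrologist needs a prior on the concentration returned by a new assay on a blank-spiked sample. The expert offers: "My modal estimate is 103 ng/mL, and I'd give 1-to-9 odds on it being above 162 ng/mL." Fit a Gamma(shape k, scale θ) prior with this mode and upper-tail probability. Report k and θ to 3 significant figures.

Gamma(k,θ) with k>1 has mode (k−1)θ, so θ = 103/(k−1).
Need P(X < 162) = 0.9 with θ tied to k this way. Start at k = 2, θ = 103: P(X<162) ≈ 0.466.
Too low — raise k to concentrate. Iterating converges to k ≈ 10.1.
Then θ = 103/(10.1−1) ≈ 11.3.

k ≈ 10.1, θ ≈ 11.3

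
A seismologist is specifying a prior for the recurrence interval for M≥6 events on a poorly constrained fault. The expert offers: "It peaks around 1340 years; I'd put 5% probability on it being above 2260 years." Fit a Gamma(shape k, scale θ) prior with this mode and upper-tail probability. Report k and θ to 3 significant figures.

k ≈ 11.2, θ ≈ 131

Gamma(k,θ) with k>1 has mode (k−1)θ, so θ = 1340/(k−1).
Need P(X < 2260) = 0.95 with θ tied to k this way. Start at k = 2, θ = 1340: P(X<2260) ≈ 0.503.
Too low — raise k to concentrate. Iterating converges to k ≈ 11.2.
Then θ = 1340/(11.2−1) ≈ 131.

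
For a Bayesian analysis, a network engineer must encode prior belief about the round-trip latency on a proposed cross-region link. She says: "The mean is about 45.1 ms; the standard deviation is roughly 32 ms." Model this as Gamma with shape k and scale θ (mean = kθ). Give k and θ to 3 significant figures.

k ≈ 1.99, θ ≈ 22.7

For Gamma(k, scale θ): mean = kθ, variance = kθ², so CV = 1/√k.
CV = SD/mean = 32/45.1 = 0.7095, hence k = 1/CV² = 1.99.
Then θ = mean/k = 45.1/1.99 = 22.7.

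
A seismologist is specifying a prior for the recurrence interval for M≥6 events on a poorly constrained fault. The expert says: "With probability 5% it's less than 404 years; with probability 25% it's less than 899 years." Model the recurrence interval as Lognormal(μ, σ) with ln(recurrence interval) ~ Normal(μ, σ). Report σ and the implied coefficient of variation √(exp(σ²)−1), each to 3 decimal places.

σ ≈ 0.824, CV ≈ 0.986

If T ~ Lognormal(μ,σ) then ln T ~ Normal(μ,σ), so the p-quantile of ln T is μ + z_p·σ.
ln(404) = 6.001 and ln(899) = 6.801; z_{0.05} = -1.645, z_{0.25} = -0.6745.
σ = (6.801 − 6.001)/(-0.6745 − (-1.645)) = 0.824.
μ = 6.001 − (-1.645)·0.824 = 7.357.
CV = √(exp(σ²)−1) = √(exp(0.6795)−1) = 0.986.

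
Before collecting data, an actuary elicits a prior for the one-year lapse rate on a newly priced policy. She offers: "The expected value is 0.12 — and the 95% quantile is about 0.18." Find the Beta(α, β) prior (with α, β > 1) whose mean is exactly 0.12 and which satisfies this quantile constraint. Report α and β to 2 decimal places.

With mean 0.12 fixed, write α = 0.12s, β = 0.88s where s = α+β.
Need P(θ < 0.18) = 0.95 under Beta(0.12s, 0.88s). Normal approximation: (q−m)/√(m(1−m)/s) ≈ z_{0.95} = 1.64, so s ≈ 0.12·0.88·(1.64)²/(0.18−0.12)² = 79.4.
At s = 79.4: P(θ<0.18) ≈ 0.939. Adjusting to match 0.95 gives s ≈ 91.38.
So α = 0.12·91.38 ≈ 10.97, β = 0.88·91.38 ≈ 80.41.

α ≈ 10.97, β ≈ 80.41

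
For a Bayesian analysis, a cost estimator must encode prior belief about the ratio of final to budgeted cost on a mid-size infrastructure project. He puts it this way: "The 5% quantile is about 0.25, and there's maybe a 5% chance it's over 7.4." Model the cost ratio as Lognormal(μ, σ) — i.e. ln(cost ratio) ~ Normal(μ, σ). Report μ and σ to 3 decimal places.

μ ≈ 0.308, σ ≈ 1.030

If T ~ Lognormal(μ,σ) then ln T ~ Normal(μ,σ), so the p-quantile of ln T is μ + z_p·σ.
ln(0.25) = -1.386 and ln(7.4) = 2.001; z_{0.05} = -1.645, z_{0.95} = 1.645.
σ = (2.001 − -1.386)/(1.645 − (-1.645)) = 1.030.
μ = -1.386 − (-1.645)·1.030 = 0.308.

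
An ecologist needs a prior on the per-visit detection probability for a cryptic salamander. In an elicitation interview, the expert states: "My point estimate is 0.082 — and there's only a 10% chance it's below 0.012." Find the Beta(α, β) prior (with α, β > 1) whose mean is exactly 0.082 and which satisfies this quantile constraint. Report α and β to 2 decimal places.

α ≈ 1.16, β ≈ 12.99

With mean 0.082 fixed, write α = 0.082s, β = 0.918s where s = α+β.
Need P(θ < 0.012) = 0.1 under Beta(0.082s, 0.918s). Normal approximation: (q−m)/√(m(1−m)/s) ≈ z_{0.1} = -1.28, so s ≈ 0.082·0.918·(-1.28)²/(0.012−0.082)² = 25.2.
At s = 25.2: P(θ<0.012) ≈ 0.029. Adjusting to match 0.1 gives s ≈ 14.15.
So α = 0.082·14.15 ≈ 1.16, β = 0.918·14.15 ≈ 12.99.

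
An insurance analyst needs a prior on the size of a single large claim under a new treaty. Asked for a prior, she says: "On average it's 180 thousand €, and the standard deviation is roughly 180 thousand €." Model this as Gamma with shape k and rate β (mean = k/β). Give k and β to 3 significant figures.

k ≈ 1, β ≈ 0.00556

For Gamma(k, rate β): mean = k/β, variance = k/β², so CV = 1/√k.
CV = SD/mean = 180/180 = 1, hence k = 1/CV² = 1.
Then β = k/mean = 1/180 = 0.00556.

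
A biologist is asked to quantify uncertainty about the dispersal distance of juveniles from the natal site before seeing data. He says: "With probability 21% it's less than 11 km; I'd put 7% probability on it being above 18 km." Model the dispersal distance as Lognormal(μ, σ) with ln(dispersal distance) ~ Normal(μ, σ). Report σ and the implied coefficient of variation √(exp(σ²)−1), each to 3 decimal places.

If T ~ Lognormal(μ,σ) then ln T ~ Normal(μ,σ), so the p-quantile of ln T is μ + z_p·σ.
ln(11) = 2.398 and ln(18) = 2.89; z_{0.21} = -0.8064, z_{0.93} = 1.476.
σ = (2.89 − 2.398)/(1.476 − (-0.8064)) = 0.216.
μ = 2.398 − (-0.8064)·0.216 = 2.572.
CV = √(exp(σ²)−1) = √(exp(0.0466)−1) = 0.218.

σ ≈ 0.216, CV ≈ 0.218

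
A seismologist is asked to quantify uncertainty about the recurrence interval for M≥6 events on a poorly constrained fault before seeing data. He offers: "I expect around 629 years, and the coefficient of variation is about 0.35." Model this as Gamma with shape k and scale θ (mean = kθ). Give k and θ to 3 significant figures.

For Gamma(k, scale θ): mean = kθ, variance = kθ², so CV = 1/√k.
CV = 0.35, hence k = 1/CV² = 8.16.
Then θ = mean/k = 629/8.16 = 77.1.

k ≈ 8.16, θ ≈ 77.1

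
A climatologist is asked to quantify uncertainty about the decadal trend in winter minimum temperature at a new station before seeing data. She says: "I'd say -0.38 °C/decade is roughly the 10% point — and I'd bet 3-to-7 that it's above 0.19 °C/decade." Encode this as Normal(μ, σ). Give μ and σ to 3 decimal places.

μ = 0.024, σ = 0.316

The p-quantile of Normal(μ,σ) is μ + z_p·σ, with z_{0.1} = -1.282 and z_{0.7} = 0.5244.
Eliminate σ: μ = (z₂·x₁ − z₁·x₂)/(z₂ − z₁) = (0.5244·-0.38 − (-1.282)·0.19)/1.806 = 0.024.
Then σ = (x₂ − x₁)/(z₂ − z₁) = (0.19 − -0.38)/1.806 = 0.316.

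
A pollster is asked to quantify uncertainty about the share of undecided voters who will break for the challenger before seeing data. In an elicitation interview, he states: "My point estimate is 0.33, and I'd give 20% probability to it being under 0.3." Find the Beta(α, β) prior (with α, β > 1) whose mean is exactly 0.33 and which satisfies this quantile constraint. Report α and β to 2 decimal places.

With mean 0.33 fixed, write α = 0.33s, β = 0.67s where s = α+β.
Need P(θ < 0.3) = 0.2 under Beta(0.33s, 0.67s). Normal approximation: (q−m)/√(m(1−m)/s) ≈ z_{0.2} = -0.842, so s ≈ 0.33·0.67·(-0.842)²/(0.3−0.33)² = 174.0.
At s = 174.0: P(θ<0.3) ≈ 0.202. Adjusting to match 0.2 gives s ≈ 176.15.
So α = 0.33·176.15 ≈ 58.13, β = 0.67·176.15 ≈ 118.02.

α ≈ 58.13, β ≈ 118.02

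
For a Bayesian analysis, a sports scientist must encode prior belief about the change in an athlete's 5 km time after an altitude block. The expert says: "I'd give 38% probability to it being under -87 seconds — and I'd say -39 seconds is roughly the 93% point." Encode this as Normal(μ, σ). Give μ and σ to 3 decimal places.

The p-quantile of Normal(μ,σ) is μ + z_p·σ, with z_{0.38} = -0.3055 and z_{0.93} = 1.476.
Eliminate σ: μ = (z₂·x₁ − z₁·x₂)/(z₂ − z₁) = (1.476·-87 − (-0.3055)·-39)/1.781 = -78.768.
Then σ = (x₂ − x₁)/(z₂ − z₁) = (-39 − -87)/1.781 = 26.947.

μ = -78.768, σ = 26.947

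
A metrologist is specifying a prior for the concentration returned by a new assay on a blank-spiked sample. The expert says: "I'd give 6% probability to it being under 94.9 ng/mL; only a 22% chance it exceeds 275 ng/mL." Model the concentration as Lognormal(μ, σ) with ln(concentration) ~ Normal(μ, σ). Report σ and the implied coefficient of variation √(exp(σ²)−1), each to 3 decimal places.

σ ≈ 0.457, CV ≈ 0.482

If T ~ Lognormal(μ,σ) then ln T ~ Normal(μ,σ), so the p-quantile of ln T is μ + z_p·σ.
ln(94.9) = 4.553 and ln(275) = 5.617; z_{0.06} = -1.555, z_{0.78} = 0.7722.
σ = (5.617 − 4.553)/(0.7722 − (-1.555)) = 0.457.
μ = 4.553 − (-1.555)·0.457 = 5.264.
CV = √(exp(σ²)−1) = √(exp(0.2091)−1) = 0.482.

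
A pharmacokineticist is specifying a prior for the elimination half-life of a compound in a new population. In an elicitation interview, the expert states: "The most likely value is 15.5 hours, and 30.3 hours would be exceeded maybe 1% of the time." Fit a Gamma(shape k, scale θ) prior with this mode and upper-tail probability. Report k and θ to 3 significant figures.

Gamma(k,θ) with k>1 has mode (k−1)θ, so θ = 15.5/(k−1).
Need P(X < 30.3) = 0.99 with θ tied to k this way. Start at k = 2, θ = 15.5: P(X<30.3) ≈ 0.582.
Too low — raise k to concentrate. Iterating converges to k ≈ 12.
Then θ = 15.5/(12−1) ≈ 1.41.

k ≈ 12, θ ≈ 1.41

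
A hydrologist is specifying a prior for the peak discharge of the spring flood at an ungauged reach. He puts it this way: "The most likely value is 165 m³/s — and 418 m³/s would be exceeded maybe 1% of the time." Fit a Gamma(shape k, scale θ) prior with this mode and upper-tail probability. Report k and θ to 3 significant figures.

k ≈ 6.42, θ ≈ 30.5

Gamma(k,θ) with k>1 has mode (k−1)θ, so θ = 165/(k−1).
Need P(X < 418) = 0.99 with θ tied to k this way. Start at k = 2, θ = 165: P(X<418) ≈ 0.719.
Too low — raise k to concentrate. Iterating converges to k ≈ 6.42.
Then θ = 165/(6.42−1) ≈ 30.5.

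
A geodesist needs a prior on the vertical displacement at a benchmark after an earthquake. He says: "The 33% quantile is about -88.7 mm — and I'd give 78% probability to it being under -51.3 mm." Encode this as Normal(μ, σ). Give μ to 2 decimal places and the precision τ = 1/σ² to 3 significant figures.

μ = -75.13, τ = 0.00105

The p-quantile of Normal(μ,σ) is μ + z_p·σ, with z_{0.33} = -0.4399 and z_{0.78} = 0.7722.
Eliminate σ: μ = (z₂·x₁ − z₁·x₂)/(z₂ − z₁) = (0.7722·-88.7 − (-0.4399)·-51.3)/1.212 = -75.13.
Then σ = (x₂ − x₁)/(z₂ − z₁) = (-51.3 − -88.7)/1.212 = 30.86.
Precision τ = 1/σ² = 1/30.86² = 0.00105.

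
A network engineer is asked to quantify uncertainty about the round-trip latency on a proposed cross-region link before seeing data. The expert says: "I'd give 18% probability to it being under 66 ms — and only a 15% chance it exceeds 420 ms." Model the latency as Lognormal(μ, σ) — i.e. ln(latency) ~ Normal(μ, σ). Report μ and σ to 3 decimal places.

If T ~ Lognormal(μ,σ) then ln T ~ Normal(μ,σ), so the p-quantile of ln T is μ + z_p·σ.
ln(66) = 4.19 and ln(420) = 6.04; z_{0.18} = -0.9154, z_{0.85} = 1.036.
σ = (6.04 − 4.19)/(1.036 − (-0.9154)) = 0.948.
μ = 4.19 − (-0.9154)·0.948 = 5.058.

μ ≈ 5.058, σ ≈ 0.948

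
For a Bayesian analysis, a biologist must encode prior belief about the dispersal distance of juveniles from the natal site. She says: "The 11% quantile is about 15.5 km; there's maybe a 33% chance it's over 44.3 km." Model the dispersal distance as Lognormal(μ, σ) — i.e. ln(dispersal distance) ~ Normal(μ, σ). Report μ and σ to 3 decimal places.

If T ~ Lognormal(μ,σ) then ln T ~ Normal(μ,σ), so the p-quantile of ln T is μ + z_p·σ.
ln(15.5) = 2.741 and ln(44.3) = 3.791; z_{0.11} = -1.227, z_{0.67} = 0.4399.
σ = (3.791 − 2.741)/(0.4399 − (-1.227)) = 0.630.
μ = 2.741 − (-1.227)·0.630 = 3.514.

μ ≈ 3.514, σ ≈ 0.630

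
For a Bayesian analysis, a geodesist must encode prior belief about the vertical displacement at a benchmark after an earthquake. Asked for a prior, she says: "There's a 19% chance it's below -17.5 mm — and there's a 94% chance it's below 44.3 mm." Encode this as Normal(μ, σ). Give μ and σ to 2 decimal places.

μ = 4.80, σ = 25.40

The p-quantile of Normal(μ,σ) is μ + z_p·σ, with z_{0.19} = -0.8779 and z_{0.94} = 1.555.
Eliminate σ: μ = (z₂·x₁ − z₁·x₂)/(z₂ − z₁) = (1.555·-17.5 − (-0.8779)·44.3)/2.433 = 4.80.
Then σ = (x₂ − x₁)/(z₂ − z₁) = (44.3 − -17.5)/2.433 = 25.40.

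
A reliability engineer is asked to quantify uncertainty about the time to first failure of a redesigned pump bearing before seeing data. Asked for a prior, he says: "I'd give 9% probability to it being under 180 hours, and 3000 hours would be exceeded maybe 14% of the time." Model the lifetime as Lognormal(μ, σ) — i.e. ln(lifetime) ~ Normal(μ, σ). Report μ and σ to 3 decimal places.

μ ≈ 6.751, σ ≈ 1.162

If T ~ Lognormal(μ,σ) then ln T ~ Normal(μ,σ), so the p-quantile of ln T is μ + z_p·σ.
ln(180) = 5.193 and ln(3000) = 8.006; z_{0.09} = -1.341, z_{0.86} = 1.08.
σ = (8.006 − 5.193)/(1.08 − (-1.341)) = 1.162.
μ = 5.193 − (-1.341)·1.162 = 6.751.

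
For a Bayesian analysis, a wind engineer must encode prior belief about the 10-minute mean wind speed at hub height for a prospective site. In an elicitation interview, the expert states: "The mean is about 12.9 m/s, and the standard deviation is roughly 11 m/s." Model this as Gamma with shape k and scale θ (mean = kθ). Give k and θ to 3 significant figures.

For Gamma(k, scale θ): mean = kθ, variance = kθ², so CV = 1/√k.
CV = SD/mean = 11/12.9 = 0.8527, hence k = 1/CV² = 1.38.
Then θ = mean/k = 12.9/1.38 = 9.38.

k ≈ 1.38, θ ≈ 9.38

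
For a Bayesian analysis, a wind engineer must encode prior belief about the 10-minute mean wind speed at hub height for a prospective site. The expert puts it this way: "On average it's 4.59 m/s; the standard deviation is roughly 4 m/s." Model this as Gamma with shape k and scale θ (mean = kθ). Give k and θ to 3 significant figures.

For Gamma(k, scale θ): mean = kθ, variance = kθ², so CV = 1/√k.
CV = SD/mean = 4/4.59 = 0.8715, hence k = 1/CV² = 1.32.
Then θ = mean/k = 4.59/1.32 = 3.49.

k ≈ 1.32, θ ≈ 3.49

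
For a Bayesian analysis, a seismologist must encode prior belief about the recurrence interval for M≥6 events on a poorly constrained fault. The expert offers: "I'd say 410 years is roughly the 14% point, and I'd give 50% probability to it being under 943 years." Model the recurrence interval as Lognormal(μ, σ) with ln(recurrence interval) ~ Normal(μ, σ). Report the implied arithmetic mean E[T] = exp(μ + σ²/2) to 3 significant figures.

E[T] ≈ 1270 years

If T ~ Lognormal(μ,σ) then ln T ~ Normal(μ,σ), so the p-quantile of ln T is μ + z_p·σ.
ln(410) = 6.016 and ln(943) = 6.849; z_{0.14} = -1.08, z_{0.5} = 0.
σ = (6.849 − 6.016)/(0 − (-1.08)) = 0.771.
μ = 6.016 − (-1.08)·0.771 = 6.849.
E[T] = exp(μ + σ²/2) = exp(6.849 + 0.2972) = 1270 years.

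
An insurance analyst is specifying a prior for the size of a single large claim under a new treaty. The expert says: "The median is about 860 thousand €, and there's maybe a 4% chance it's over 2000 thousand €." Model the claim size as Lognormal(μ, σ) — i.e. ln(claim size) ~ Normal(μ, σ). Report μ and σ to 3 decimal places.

μ ≈ 6.757, σ ≈ 0.482

If T ~ Lognormal(μ,σ) then ln T ~ Normal(μ,σ), so the p-quantile of ln T is μ + z_p·σ.
ln(860) = 6.757 and ln(2000) = 7.601; z_{0.5} = 0, z_{0.96} = 1.751.
σ = (7.601 − 6.757)/(1.751 − (0)) = 0.482.
μ = 6.757 − (0)·0.482 = 6.757.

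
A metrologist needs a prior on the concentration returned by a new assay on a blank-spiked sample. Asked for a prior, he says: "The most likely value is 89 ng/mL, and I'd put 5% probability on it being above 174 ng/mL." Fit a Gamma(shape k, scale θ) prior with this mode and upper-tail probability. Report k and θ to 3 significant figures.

k ≈ 7.17, θ ≈ 14.4

Gamma(k,θ) with k>1 has mode (k−1)θ, so θ = 89/(k−1).
Need P(X < 174) = 0.95 with θ tied to k this way. Start at k = 2, θ = 89: P(X<174) ≈ 0.582.
Too low — raise k to concentrate. Iterating converges to k ≈ 7.17.
Then θ = 89/(7.17−1) ≈ 14.4.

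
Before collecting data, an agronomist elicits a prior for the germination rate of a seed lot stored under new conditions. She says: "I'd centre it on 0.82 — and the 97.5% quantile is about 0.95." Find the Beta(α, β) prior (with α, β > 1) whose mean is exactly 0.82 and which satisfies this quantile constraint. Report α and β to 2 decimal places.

α ≈ 16.68, β ≈ 3.66

With mean 0.82 fixed, write α = 0.82s, β = 0.18s where s = α+β.
Need P(θ < 0.95) = 0.975 under Beta(0.82s, 0.18s). Normal approximation: (q−m)/√(m(1−m)/s) ≈ z_{0.975} = 1.96, so s ≈ 0.82·0.18·(1.96)²/(0.95−0.82)² = 33.6.
At s = 33.6: P(θ<0.95) ≈ 0.995. Adjusting to match 0.975 gives s ≈ 20.34.
So α = 0.82·20.34 ≈ 16.68, β = 0.18·20.34 ≈ 3.66.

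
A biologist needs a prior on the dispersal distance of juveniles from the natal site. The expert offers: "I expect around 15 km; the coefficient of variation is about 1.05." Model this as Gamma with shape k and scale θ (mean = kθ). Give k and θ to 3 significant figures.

For Gamma(k, scale θ): mean = kθ, variance = kθ², so CV = 1/√k.
CV = 1.05, hence k = 1/CV² = 0.907.
Then θ = mean/k = 15/0.907 = 16.5.

k ≈ 0.907, θ ≈ 16.5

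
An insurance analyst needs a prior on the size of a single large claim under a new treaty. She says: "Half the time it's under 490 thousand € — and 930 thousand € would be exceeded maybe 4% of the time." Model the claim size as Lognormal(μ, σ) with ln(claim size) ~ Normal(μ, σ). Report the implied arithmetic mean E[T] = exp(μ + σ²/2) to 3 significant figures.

E[T] ≈ 524 thousand €

If T ~ Lognormal(μ,σ) then ln T ~ Normal(μ,σ), so the p-quantile of ln T is μ + z_p·σ.
ln(490) = 6.194 and ln(930) = 6.835; z_{0.5} = 0, z_{0.96} = 1.751.
σ = (6.835 − 6.194)/(1.751 − (0)) = 0.366.
μ = 6.194 − (0)·0.366 = 6.194.
E[T] = exp(μ + σ²/2) = exp(6.194 + 0.0670) = 524 thousand €.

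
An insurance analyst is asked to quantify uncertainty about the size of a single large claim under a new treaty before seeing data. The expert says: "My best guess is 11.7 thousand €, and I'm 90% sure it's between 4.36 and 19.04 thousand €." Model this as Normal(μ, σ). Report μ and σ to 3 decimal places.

A symmetric 90% interval runs μ ± z·σ with z = 1.645.
Half-width = 7.34, so σ = 7.34/1.645 = 4.462.
μ is the stated best guess, 11.700.

μ = 11.700, σ = 4.462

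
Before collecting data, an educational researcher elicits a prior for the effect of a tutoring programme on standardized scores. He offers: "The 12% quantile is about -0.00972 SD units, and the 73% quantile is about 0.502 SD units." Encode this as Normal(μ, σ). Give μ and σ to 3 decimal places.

For Normal(μ,σ), the p-quantile is μ + z_p·σ. Here z_{0.12} = -1.175, z_{0.73} = 0.6128.
So -0.00972 = μ − 1.175σ and 0.502 = μ + 0.6128σ.
Subtracting: σ = (0.502 − -0.00972)/(0.6128 − (-1.175)) = 0.286.
Then μ = -0.00972 − (-1.175)·0.286 = 0.327.

μ = 0.327, σ = 0.286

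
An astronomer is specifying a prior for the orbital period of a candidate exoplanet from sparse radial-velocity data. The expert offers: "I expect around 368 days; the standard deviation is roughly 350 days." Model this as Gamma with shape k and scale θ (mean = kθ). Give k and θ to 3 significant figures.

For Gamma(k, scale θ): mean = kθ, variance = kθ², so CV = 1/√k.
CV = SD/mean = 350/368 = 0.9511, hence k = 1/CV² = 1.11.
Then θ = mean/k = 368/1.11 = 333.

k ≈ 1.11, θ ≈ 333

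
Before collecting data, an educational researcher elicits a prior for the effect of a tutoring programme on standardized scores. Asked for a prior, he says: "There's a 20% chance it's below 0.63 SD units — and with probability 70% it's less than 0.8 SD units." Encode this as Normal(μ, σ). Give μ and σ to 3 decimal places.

The p-quantile of Normal(μ,σ) is μ + z_p·σ, with z_{0.2} = -0.8416 and z_{0.7} = 0.5244.
Eliminate σ: μ = (z₂·x₁ − z₁·x₂)/(z₂ − z₁) = (0.5244·0.63 − (-0.8416)·0.8)/1.366 = 0.735.
Then σ = (x₂ − x₁)/(z₂ − z₁) = (0.8 − 0.63)/1.366 = 0.124.

μ = 0.735, σ = 0.124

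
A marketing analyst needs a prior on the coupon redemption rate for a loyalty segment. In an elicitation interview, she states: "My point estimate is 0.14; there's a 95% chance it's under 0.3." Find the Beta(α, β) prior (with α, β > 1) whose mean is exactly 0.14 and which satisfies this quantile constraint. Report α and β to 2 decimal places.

α ≈ 2.25, β ≈ 13.84

With mean 0.14 fixed, write α = 0.14s, β = 0.86s where s = α+β.
Need P(θ < 0.3) = 0.95 under Beta(0.14s, 0.86s). Normal approximation: (q−m)/√(m(1−m)/s) ≈ z_{0.95} = 1.64, so s ≈ 0.14·0.86·(1.64)²/(0.3−0.14)² = 12.7.
At s = 12.7: P(θ<0.3) ≈ 0.933. Adjusting to match 0.95 gives s ≈ 16.09.
So α = 0.14·16.09 ≈ 2.25, β = 0.86·16.09 ≈ 13.84.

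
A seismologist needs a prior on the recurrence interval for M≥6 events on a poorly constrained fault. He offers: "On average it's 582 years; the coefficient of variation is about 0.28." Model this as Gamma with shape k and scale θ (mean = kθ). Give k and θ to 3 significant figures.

For Gamma(k, scale θ): mean = kθ, variance = kθ², so CV = 1/√k.
CV = 0.28, hence k = 1/CV² = 12.8.
Then θ = mean/k = 582/12.8 = 45.6.

k ≈ 12.8, θ ≈ 45.6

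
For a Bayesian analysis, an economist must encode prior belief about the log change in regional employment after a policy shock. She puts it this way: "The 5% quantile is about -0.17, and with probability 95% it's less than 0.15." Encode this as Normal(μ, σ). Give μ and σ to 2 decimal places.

For Normal(μ,σ), the p-quantile is μ + z_p·σ. Here z_{0.05} = -1.645, z_{0.95} = 1.645.
So -0.17 = μ − 1.645σ and 0.15 = μ + 1.645σ.
Subtracting: σ = (0.15 − -0.17)/(1.645 − (-1.645)) = 0.10.
Then μ = -0.17 − (-1.645)·0.10 = -0.01.

μ = -0.01, σ = 0.10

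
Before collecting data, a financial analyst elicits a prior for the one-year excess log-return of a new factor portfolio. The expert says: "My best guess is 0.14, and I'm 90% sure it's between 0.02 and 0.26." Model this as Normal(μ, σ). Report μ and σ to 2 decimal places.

A symmetric 90% interval runs μ ± z·σ with z = 1.645.
Half-width = 0.12, so σ = 0.12/1.645 = 0.07.
μ is the stated best guess, 0.14.

μ = 0.14, σ = 0.07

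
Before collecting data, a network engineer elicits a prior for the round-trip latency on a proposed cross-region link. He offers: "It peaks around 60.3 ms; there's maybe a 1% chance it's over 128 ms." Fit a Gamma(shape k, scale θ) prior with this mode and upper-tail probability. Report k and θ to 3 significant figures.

k ≈ 9.57, θ ≈ 7.04

Gamma(k,θ) with k>1 has mode (k−1)θ, so θ = 60.3/(k−1).
Need P(X < 128) = 0.99 with θ tied to k this way. Start at k = 2, θ = 60.3: P(X<128) ≈ 0.626.
Too low — raise k to concentrate. Iterating converges to k ≈ 9.57.
Then θ = 60.3/(9.57−1) ≈ 7.04.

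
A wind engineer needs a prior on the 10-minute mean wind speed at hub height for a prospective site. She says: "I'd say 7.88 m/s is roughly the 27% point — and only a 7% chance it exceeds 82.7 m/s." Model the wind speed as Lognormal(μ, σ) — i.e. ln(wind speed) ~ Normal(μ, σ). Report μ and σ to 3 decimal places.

μ ≈ 2.754, σ ≈ 1.126

If T ~ Lognormal(μ,σ) then ln T ~ Normal(μ,σ), so the p-quantile of ln T is μ + z_p·σ.
ln(7.88) = 2.064 and ln(82.7) = 4.415; z_{0.27} = -0.6128, z_{0.93} = 1.476.
σ = (4.415 − 2.064)/(1.476 − (-0.6128)) = 1.126.
μ = 2.064 − (-0.6128)·1.126 = 2.754.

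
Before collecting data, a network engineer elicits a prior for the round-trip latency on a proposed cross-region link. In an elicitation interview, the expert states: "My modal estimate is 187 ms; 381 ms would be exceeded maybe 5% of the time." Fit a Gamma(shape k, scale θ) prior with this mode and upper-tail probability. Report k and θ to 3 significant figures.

k ≈ 6.46, θ ≈ 34.2

Gamma(k,θ) with k>1 has mode (k−1)θ, so θ = 187/(k−1).
Need P(X < 381) = 0.95 with θ tied to k this way. Start at k = 2, θ = 187: P(X<381) ≈ 0.604.
Too low — raise k to concentrate. Iterating converges to k ≈ 6.46.
Then θ = 187/(6.46−1) ≈ 34.2.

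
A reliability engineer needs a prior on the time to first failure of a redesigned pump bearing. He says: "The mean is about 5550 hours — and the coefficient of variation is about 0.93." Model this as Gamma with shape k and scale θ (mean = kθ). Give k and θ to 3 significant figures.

For Gamma(k, scale θ): mean = kθ, variance = kθ², so CV = 1/√k.
CV = 0.93, hence k = 1/CV² = 1.16.
Then θ = mean/k = 5550/1.16 = 4800.

k ≈ 1.16, θ ≈ 4800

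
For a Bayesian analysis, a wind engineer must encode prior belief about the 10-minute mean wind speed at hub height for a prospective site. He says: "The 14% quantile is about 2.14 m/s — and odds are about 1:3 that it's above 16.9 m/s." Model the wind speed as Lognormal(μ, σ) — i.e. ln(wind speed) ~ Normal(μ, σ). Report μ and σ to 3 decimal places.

If T ~ Lognormal(μ,σ) then ln T ~ Normal(μ,σ), so the p-quantile of ln T is μ + z_p·σ.
ln(2.14) = 0.7608 and ln(16.9) = 2.827; z_{0.14} = -1.08, z_{0.75} = 0.6745.
σ = (2.827 − 0.7608)/(0.6745 − (-1.08)) = 1.178.
μ = 0.7608 − (-1.08)·1.178 = 2.033.

μ ≈ 2.033, σ ≈ 1.178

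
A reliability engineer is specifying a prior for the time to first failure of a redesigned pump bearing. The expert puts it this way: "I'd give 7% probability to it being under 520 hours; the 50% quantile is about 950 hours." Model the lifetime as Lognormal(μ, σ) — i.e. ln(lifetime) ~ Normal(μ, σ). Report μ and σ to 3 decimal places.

μ ≈ 6.856, σ ≈ 0.408

If T ~ Lognormal(μ,σ) then ln T ~ Normal(μ,σ), so the p-quantile of ln T is μ + z_p·σ.
ln(520) = 6.254 and ln(950) = 6.856; z_{0.07} = -1.476, z_{0.5} = 0.
σ = (6.856 − 6.254)/(0 − (-1.476)) = 0.408.
μ = 6.254 − (-1.476)·0.408 = 6.856.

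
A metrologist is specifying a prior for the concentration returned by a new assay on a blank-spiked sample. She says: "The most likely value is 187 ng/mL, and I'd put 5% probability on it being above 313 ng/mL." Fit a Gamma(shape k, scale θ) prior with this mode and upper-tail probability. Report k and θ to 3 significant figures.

Gamma(k,θ) with k>1 has mode (k−1)θ, so θ = 187/(k−1).
Need P(X < 313) = 0.95 with θ tied to k this way. Start at k = 2, θ = 187: P(X<313) ≈ 0.499.
Too low — raise k to concentrate. Iterating converges to k ≈ 11.5.
Then θ = 187/(11.5−1) ≈ 17.8.

k ≈ 11.5, θ ≈ 17.8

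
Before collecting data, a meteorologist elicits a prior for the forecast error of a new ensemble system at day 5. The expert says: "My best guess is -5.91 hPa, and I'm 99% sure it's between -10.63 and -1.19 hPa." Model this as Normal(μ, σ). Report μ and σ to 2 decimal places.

A symmetric 99% interval runs μ ± z·σ with z = 2.576.
Half-width = 4.72, so σ = 4.72/2.576 = 1.83.
μ is the stated best guess, -5.91.

μ = -5.91, σ = 1.83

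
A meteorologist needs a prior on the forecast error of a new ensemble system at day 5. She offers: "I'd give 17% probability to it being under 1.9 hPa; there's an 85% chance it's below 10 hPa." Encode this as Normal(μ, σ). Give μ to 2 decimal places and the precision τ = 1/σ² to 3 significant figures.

The p-quantile of Normal(μ,σ) is μ + z_p·σ, with z_{0.17} = -0.9542 and z_{0.85} = 1.036.
Eliminate σ: μ = (z₂·x₁ − z₁·x₂)/(z₂ − z₁) = (1.036·1.9 − (-0.9542)·10)/1.991 = 5.78.
Then σ = (x₂ − x₁)/(z₂ − z₁) = (10 − 1.9)/1.991 = 4.07.
Precision τ = 1/σ² = 1/4.069² = 0.0604.

μ = 5.78, τ = 0.0604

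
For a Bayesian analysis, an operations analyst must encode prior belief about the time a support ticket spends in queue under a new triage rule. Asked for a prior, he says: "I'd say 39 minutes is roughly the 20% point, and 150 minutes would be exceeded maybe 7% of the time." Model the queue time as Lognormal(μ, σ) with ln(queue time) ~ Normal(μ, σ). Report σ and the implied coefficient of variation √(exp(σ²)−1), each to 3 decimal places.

σ ≈ 0.581, CV ≈ 0.634

If T ~ Lognormal(μ,σ) then ln T ~ Normal(μ,σ), so the p-quantile of ln T is μ + z_p·σ.
ln(39) = 3.664 and ln(150) = 5.011; z_{0.2} = -0.8416, z_{0.93} = 1.476.
σ = (5.011 − 3.664)/(1.476 − (-0.8416)) = 0.581.
μ = 3.664 − (-0.8416)·0.581 = 4.153.
CV = √(exp(σ²)−1) = √(exp(0.3379)−1) = 0.634.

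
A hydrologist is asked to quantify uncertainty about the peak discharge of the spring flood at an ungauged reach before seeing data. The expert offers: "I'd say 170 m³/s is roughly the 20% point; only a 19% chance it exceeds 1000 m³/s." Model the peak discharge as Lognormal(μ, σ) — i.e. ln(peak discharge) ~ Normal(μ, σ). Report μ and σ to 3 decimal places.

If T ~ Lognormal(μ,σ) then ln T ~ Normal(μ,σ), so the p-quantile of ln T is μ + z_p·σ.
ln(170) = 5.136 and ln(1000) = 6.908; z_{0.2} = -0.8416, z_{0.81} = 0.8779.
σ = (6.908 − 5.136)/(0.8779 − (-0.8416)) = 1.030.
μ = 5.136 − (-0.8416)·1.030 = 6.003.

μ ≈ 6.003, σ ≈ 1.030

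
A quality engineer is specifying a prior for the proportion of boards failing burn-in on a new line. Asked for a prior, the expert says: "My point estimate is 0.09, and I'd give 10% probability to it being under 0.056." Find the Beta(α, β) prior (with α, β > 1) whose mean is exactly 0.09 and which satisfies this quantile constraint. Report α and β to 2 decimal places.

α ≈ 9.23, β ≈ 93.29

With mean 0.09 fixed, write α = 0.09s, β = 0.91s where s = α+β.
Need P(θ < 0.056) = 0.1 under Beta(0.09s, 0.91s). Normal approximation: (q−m)/√(m(1−m)/s) ≈ z_{0.1} = -1.28, so s ≈ 0.09·0.91·(-1.28)²/(0.056−0.09)² = 116.4.
At s = 116.4: P(θ<0.056) ≈ 0.084. Adjusting to match 0.1 gives s ≈ 102.51.
So α = 0.09·102.51 ≈ 9.23, β = 0.91·102.51 ≈ 93.29.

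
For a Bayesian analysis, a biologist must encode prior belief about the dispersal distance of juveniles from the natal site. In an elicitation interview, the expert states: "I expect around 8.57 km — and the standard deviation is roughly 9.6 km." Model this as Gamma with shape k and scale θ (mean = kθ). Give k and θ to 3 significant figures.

k ≈ 0.797, θ ≈ 10.8

For Gamma(k, scale θ): mean = kθ, variance = kθ², so CV = 1/√k.
CV = SD/mean = 9.6/8.57 = 1.12, hence k = 1/CV² = 0.797.
Then θ = mean/k = 8.57/0.797 = 10.8.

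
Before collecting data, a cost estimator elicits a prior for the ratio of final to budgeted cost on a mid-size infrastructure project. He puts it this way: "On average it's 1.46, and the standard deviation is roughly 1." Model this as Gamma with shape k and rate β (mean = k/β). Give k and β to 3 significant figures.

k ≈ 2.13, β ≈ 1.46

For Gamma(k, rate β): mean = k/β, variance = k/β², so CV = 1/√k.
CV = SD/mean = 1/1.46 = 0.6849, hence k = 1/CV² = 2.13.
Then β = k/mean = 2.13/1.46 = 1.46.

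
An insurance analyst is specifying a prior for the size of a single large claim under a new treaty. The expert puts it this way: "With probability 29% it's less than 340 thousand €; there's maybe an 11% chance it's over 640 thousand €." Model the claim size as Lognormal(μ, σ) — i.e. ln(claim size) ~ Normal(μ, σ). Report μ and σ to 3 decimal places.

μ ≈ 6.026, σ ≈ 0.355

If T ~ Lognormal(μ,σ) then ln T ~ Normal(μ,σ), so the p-quantile of ln T is μ + z_p·σ.
ln(340) = 5.829 and ln(640) = 6.461; z_{0.29} = -0.5534, z_{0.89} = 1.227.
σ = (6.461 − 5.829)/(1.227 − (-0.5534)) = 0.355.
μ = 5.829 − (-0.5534)·0.355 = 6.026.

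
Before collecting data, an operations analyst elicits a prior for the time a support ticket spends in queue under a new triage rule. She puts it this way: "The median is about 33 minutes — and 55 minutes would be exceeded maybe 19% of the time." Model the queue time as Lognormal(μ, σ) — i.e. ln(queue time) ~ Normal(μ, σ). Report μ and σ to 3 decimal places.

If T ~ Lognormal(μ,σ) then ln T ~ Normal(μ,σ), so the p-quantile of ln T is μ + z_p·σ.
ln(33) = 3.497 and ln(55) = 4.007; z_{0.5} = 0, z_{0.81} = 0.8779.
σ = (4.007 − 3.497)/(0.8779 − (0)) = 0.582.
μ = 3.497 − (0)·0.582 = 3.497.

μ ≈ 3.497, σ ≈ 0.582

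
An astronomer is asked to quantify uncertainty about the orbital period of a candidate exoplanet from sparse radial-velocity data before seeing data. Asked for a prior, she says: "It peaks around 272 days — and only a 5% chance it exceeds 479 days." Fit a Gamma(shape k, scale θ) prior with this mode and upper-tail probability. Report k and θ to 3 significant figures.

k ≈ 9.71, θ ≈ 31.2

Gamma(k,θ) with k>1 has mode (k−1)θ, so θ = 272/(k−1).
Need P(X < 479) = 0.95 with θ tied to k this way. Start at k = 2, θ = 272: P(X<479) ≈ 0.525.
Too low — raise k to concentrate. Iterating converges to k ≈ 9.71.
Then θ = 272/(9.71−1) ≈ 31.2.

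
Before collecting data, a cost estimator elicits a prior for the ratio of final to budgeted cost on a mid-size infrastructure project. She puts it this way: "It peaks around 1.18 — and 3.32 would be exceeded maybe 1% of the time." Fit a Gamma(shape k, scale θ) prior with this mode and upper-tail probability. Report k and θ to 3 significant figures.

Gamma(k,θ) with k>1 has mode (k−1)θ, so θ = 1.18/(k−1).
Need P(X < 3.32) = 0.99 with θ tied to k this way. Start at k = 2, θ = 1.18: P(X<3.32) ≈ 0.771.
Too low — raise k to concentrate. Iterating converges to k ≈ 5.27.
Then θ = 1.18/(5.27−1) ≈ 0.276.

k ≈ 5.27, θ ≈ 0.276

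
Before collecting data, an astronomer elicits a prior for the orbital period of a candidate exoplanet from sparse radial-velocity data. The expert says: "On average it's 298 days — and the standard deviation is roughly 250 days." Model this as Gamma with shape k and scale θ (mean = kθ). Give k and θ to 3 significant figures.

For Gamma(k, scale θ): mean = kθ, variance = kθ², so CV = 1/√k.
CV = SD/mean = 250/298 = 0.8389, hence k = 1/CV² = 1.42.
Then θ = mean/k = 298/1.42 = 210.

k ≈ 1.42, θ ≈ 210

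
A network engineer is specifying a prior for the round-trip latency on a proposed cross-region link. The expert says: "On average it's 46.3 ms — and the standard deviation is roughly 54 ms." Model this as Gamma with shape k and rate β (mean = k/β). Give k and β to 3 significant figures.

k ≈ 0.735, β ≈ 0.0159

For Gamma(k, rate β): mean = k/β, variance = k/β², so CV = 1/√k.
CV = SD/mean = 54/46.3 = 1.166, hence k = 1/CV² = 0.735.
Then β = k/mean = 0.735/46.3 = 0.0159.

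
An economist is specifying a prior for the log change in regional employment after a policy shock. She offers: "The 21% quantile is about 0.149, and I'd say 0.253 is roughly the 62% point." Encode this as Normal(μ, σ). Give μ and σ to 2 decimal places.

μ = 0.22, σ = 0.09

The p-quantile of Normal(μ,σ) is μ + z_p·σ, with z_{0.21} = -0.8064 and z_{0.62} = 0.3055.
Eliminate σ: μ = (z₂·x₁ − z₁·x₂)/(z₂ − z₁) = (0.3055·0.149 − (-0.8064)·0.253)/1.112 = 0.22.
Then σ = (x₂ − x₁)/(z₂ − z₁) = (0.253 − 0.149)/1.112 = 0.09.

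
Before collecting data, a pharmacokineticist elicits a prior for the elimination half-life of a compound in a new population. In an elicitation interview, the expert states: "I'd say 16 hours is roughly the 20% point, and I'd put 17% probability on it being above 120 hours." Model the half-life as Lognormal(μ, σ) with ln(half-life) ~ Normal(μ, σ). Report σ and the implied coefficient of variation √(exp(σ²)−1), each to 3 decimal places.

If T ~ Lognormal(μ,σ) then ln T ~ Normal(μ,σ), so the p-quantile of ln T is μ + z_p·σ.
ln(16) = 2.773 and ln(120) = 4.787; z_{0.2} = -0.8416, z_{0.83} = 0.9542.
σ = (4.787 − 2.773)/(0.9542 − (-0.8416)) = 1.122.
μ = 2.773 − (-0.8416)·1.122 = 3.717.
CV = √(exp(σ²)−1) = √(exp(1.2589)−1) = 1.588.

σ ≈ 1.122, CV ≈ 1.588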